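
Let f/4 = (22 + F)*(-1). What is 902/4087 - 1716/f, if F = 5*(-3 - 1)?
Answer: 1755127/8174 ≈ 214.72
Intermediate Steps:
F = -20 (F = 5*(-4) = -20)
f = -8 (f = 4*((22 - 20)*(-1)) = 4*(2*(-1)) = 4*(-2) = -8)
902/4087 - 1716/f = 902/4087 - 1716/(-8) = 902*(1/4087) - 1716*(-⅛) = 902/4087 + 429/2 = 1755127/8174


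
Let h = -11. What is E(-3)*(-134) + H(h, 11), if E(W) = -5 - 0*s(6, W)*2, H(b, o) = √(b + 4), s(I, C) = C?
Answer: 670 + I*√7 ≈ 670.0 + 2.6458*I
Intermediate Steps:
H(b, o) = √(4 + b)
E(W) = -5 (E(W) = -5 - 0*W*2 = -5 - 0*2 = -5 - 1*0 = -5 + 0 = -5)
E(-3)*(-134) + H(h, 11) = -5*(-134) + √(4 - 11) = 670 + √(-7) = 670 + I*√7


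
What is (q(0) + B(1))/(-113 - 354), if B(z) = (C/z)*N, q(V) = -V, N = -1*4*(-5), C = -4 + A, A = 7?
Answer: -60/467 ≈ -0.12848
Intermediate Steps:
C = 3 (C = -4 + 7 = 3)
N = 20 (N = -4*(-5) = 20)
B(z) = 60/z (B(z) = (3/z)*20 = 60/z)
(q(0) + B(1))/(-113 - 354) = (-1*0 + 60/1)/(-113 - 354) = (0 + 60*1)/(-467) = (0 + 60)*(-1/467) = 60*(-1/467) = -60/467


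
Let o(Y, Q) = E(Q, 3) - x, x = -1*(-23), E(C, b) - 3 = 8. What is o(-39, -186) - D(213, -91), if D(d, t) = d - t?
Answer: -316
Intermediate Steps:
E(C, b) = 11 (E(C, b) = 3 + 8 = 11)
x = 23
o(Y, Q) = -12 (o(Y, Q) = 11 - 1*23 = 11 - 23 = -12)
o(-39, -186) - D(213, -91) = -12 - (213 - 1*(-91)) = -12 - (213 + 91) = -12 - 1*304 = -12 - 304 = -316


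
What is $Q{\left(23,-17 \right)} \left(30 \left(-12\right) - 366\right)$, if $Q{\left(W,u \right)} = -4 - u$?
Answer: $-9438$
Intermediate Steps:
$Q{\left(23,-17 \right)} \left(30 \left(-12\right) - 366\right) = \left(-4 - -17\right) \left(30 \left(-12\right) - 366\right) = \left(-4 + 17\right) \left(-360 - 366\right) = 13 \left(-726\right) = -9438$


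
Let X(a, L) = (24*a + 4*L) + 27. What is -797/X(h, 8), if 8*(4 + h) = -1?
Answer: 797/40 ≈ 19.925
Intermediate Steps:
h = -33/8 (h = -4 + (⅛)*(-1) = -4 - ⅛ = -33/8 ≈ -4.1250)
X(a, L) = 27 + 4*L + 24*a (X(a, L) = (4*L + 24*a) + 27 = 27 + 4*L + 24*a)
-797/X(h, 8) = -797/(27 + 4*8 + 24*(-33/8)) = -797/(27 + 32 - 99) = -797/(-40) = -797*(-1/40) = 797/40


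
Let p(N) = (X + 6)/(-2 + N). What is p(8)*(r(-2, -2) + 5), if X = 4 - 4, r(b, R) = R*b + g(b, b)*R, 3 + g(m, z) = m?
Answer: 19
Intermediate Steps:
g(m, z) = -3 + m
r(b, R) = R*b + R*(-3 + b) (r(b, R) = R*b + (-3 + b)*R = R*b + R*(-3 + b))
X = 0
p(N) = 6/(-2 + N) (p(N) = (0 + 6)/(-2 + N) = 6/(-2 + N))
p(8)*(r(-2, -2) + 5) = (6/(-2 + 8))*(-2*(-3 + 2*(-2)) + 5) = (6/6)*(-2*(-3 - 4) + 5) = (6*(1/6))*(-2*(-7) + 5) = 1*(14 + 5) = 1*19 = 19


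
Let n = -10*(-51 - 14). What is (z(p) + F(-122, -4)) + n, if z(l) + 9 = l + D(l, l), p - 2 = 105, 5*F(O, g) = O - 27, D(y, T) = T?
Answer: 4126/5 ≈ 825.20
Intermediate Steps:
F(O, g) = -27/5 + O/5 (F(O, g) = (O - 27)/5 = (-27 + O)/5 = -27/5 + O/5)
p = 107 (p = 2 + 105 = 107)
n = 650 (n = -10*(-65) = 650)
z(l) = -9 + 2*l (z(l) = -9 + (l + l) = -9 + 2*l)
(z(p) + F(-122, -4)) + n = ((-9 + 2*107) + (-27/5 + (⅕)*(-122))) + 650 = ((-9 + 214) + (-27/5 - 122/5)) + 650 = (205 - 149/5) + 650 = 876/5 + 650 = 4126/5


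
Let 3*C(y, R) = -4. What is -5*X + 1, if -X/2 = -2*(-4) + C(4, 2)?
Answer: 203/3 ≈ 67.667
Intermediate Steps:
C(y, R) = -4/3 (C(y, R) = (⅓)*(-4) = -4/3)
X = -40/3 (X = -2*(-2*(-4) - 4/3) = -2*(8 - 4/3) = -2*20/3 = -40/3 ≈ -13.333)
-5*X + 1 = -5*(-40/3) + 1 = 200/3 + 1 = 203/3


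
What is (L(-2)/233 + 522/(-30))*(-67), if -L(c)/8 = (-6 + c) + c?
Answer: 1331357/1165 ≈ 1142.8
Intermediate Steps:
L(c) = 48 - 16*c (L(c) = -8*((-6 + c) + c) = -8*(-6 + 2*c) = 48 - 16*c)
(L(-2)/233 + 522/(-30))*(-67) = ((48 - 16*(-2))/233 + 522/(-30))*(-67) = ((48 + 32)*(1/233) + 522*(-1/30))*(-67) = (80*(1/233) - 87/5)*(-67) = (80/233 - 87/5)*(-67) = -19871/1165*(-67) = 1331357/1165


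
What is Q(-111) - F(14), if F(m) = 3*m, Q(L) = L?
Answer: -153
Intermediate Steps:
Q(-111) - F(14) = -111 - 3*14 = -111 - 1*42 = -111 - 42 = -153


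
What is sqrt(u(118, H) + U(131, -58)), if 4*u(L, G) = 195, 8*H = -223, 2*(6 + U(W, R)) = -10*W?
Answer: I*sqrt(2449)/2 ≈ 24.744*I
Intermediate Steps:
U(W, R) = -6 - 5*W (U(W, R) = -6 + (-10*W)/2 = -6 - 5*W)
H = -223/8 (H = (1/8)*(-223) = -223/8 ≈ -27.875)
u(L, G) = 195/4 (u(L, G) = (1/4)*195 = 195/4)
sqrt(u(118, H) + U(131, -58)) = sqrt(195/4 + (-6 - 5*131)) = sqrt(195/4 + (-6 - 655)) = sqrt(195/4 - 661) = sqrt(-2449/4) = I*sqrt(2449)/2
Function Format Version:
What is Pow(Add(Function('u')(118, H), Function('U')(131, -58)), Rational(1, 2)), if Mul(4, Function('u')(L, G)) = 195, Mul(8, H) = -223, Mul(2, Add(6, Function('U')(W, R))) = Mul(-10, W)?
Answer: Mul(Rational(1, 2), I, Pow(2449, Rational(1, 2))) ≈ Mul(24.744, I)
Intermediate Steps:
Function('U')(W, R) = Add(-6, Mul(-5, W)) (Function('U')(W, R) = Add(-6, Mul(Rational(1, 2), Mul(-10, W))) = Add(-6, Mul(-5, W)))
H = Rational(-223, 8) (H = Mul(Rational(1, 8), -223) = Rational(-223, 8) ≈ -27.875)
Function('u')(L, G) = Rational(195, 4) (Function('u')(L, G) = Mul(Rational(1, 4), 195) = Rational(195, 4))
Pow(Add(Function('u')(118, H), Function('U')(131, -58)), Rational(1, 2)) = Pow(Add(Rational(195, 4), Add(-6, Mul(-5, 131))), Rational(1, 2)) = Pow(Add(Rational(195, 4), Add(-6, -655)), Rational(1, 2)) = Pow(Add(Rational(195, 4), -661), Rational(1, 2)) = Pow(Rational(-2449, 4), Rational(1, 2)) = Mul(Rational(1, 2), I, Pow(2449, Rational(1, 2)))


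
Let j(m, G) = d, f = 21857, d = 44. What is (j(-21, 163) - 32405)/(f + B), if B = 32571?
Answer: -32361/54428 ≈ -0.59457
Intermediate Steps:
j(m, G) = 44
(j(-21, 163) - 32405)/(f + B) = (44 - 32405)/(21857 + 32571) = -32361/54428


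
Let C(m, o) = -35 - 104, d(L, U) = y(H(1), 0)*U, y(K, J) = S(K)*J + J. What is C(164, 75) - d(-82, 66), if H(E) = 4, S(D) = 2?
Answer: -139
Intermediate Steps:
y(K, J) = 3*J (y(K, J) = 2*J + J = 3*J)
d(L, U) = 0 (d(L, U) = (3*0)*U = 0*U = 0)
C(m, o) = -139
C(164, 75) - d(-82, 66) = -139 - 1*0 = -139 + 0 = -139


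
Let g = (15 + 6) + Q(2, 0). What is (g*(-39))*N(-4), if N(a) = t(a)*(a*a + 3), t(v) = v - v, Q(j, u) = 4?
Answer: 0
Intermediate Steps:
g = 25 (g = (15 + 6) + 4 = 21 + 4 = 25)
t(v) = 0
N(a) = 0 (N(a) = 0*(a*a + 3) = 0*(a² + 3) = 0*(3 + a²) = 0)
(g*(-39))*N(-4) = (25*(-39))*0 = -975*0 = 0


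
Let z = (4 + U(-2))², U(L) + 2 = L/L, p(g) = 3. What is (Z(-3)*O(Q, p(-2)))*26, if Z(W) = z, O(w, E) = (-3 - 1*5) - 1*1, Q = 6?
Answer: -2106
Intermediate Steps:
O(w, E) = -9 (O(w, E) = (-3 - 5) - 1 = -8 - 1 = -9)
U(L) = -1 (U(L) = -2 + L/L = -2 + 1 = -1)
z = 9 (z = (4 - 1)² = 3² = 9)
Z(W) = 9
(Z(-3)*O(Q, p(-2)))*26 = (9*(-9))*26 = -81*26 = -2106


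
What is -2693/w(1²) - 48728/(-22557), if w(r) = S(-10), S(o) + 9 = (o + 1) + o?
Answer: 62110385/631596 ≈ 98.339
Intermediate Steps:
S(o) = -8 + 2*o (S(o) = -9 + ((o + 1) + o) = -9 + ((1 + o) + o) = -9 + (1 + 2*o) = -8 + 2*o)
w(r) = -28 (w(r) = -8 + 2*(-10) = -8 - 20 = -28)
-2693/w(1²) - 48728/(-22557) = -2693/(-28) - 48728/(-22557) = -2693*(-1/28) - 48728*(-1/22557) = 2693/28 + 48728/22557 = 62110385/631596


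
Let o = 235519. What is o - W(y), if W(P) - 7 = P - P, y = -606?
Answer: 235512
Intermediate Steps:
W(P) = 7 (W(P) = 7 + (P - P) = 7 + 0 = 7)
o - W(y) = 235519 - 1*7 = 235519 - 7 = 235512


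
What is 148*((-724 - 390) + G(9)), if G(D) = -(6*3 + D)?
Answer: -168868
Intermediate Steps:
G(D) = -18 - D (G(D) = -(18 + D) = -18 - D)
148*((-724 - 390) + G(9)) = 148*((-724 - 390) + (-18 - 1*9)) = 148*(-1114 + (-18 - 9)) = 148*(-1114 - 27) = 148*(-1141) = -168868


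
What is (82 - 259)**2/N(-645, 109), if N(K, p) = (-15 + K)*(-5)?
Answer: 10443/1100 ≈ 9.4936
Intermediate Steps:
N(K, p) = 75 - 5*K
(82 - 259)**2/N(-645, 109) = (82 - 259)**2/(75 - 5*(-645)) = (-177)**2/(75 + 3225) = 31329/3300 = 31329*(1/3300) = 10443/1100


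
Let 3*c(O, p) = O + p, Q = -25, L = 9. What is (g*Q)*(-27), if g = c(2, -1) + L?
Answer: 6300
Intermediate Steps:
c(O, p) = O/3 + p/3 (c(O, p) = (O + p)/3 = O/3 + p/3)
g = 28/3 (g = ((⅓)*2 + (⅓)*(-1)) + 9 = (⅔ - ⅓) + 9 = ⅓ + 9 = 28/3 ≈ 9.3333)
(g*Q)*(-27) = ((28/3)*(-25))*(-27) = -700/3*(-27) = 6300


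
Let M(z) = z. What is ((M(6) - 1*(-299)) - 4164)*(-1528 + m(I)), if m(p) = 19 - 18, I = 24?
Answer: 5892693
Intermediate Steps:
m(p) = 1
((M(6) - 1*(-299)) - 4164)*(-1528 + m(I)) = ((6 - 1*(-299)) - 4164)*(-1528 + 1) = ((6 + 299) - 4164)*(-1527) = (305 - 4164)*(-1527) = -3859*(-1527) = 5892693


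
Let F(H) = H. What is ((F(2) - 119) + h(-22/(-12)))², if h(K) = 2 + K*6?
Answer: 10816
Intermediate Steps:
h(K) = 2 + 6*K
((F(2) - 119) + h(-22/(-12)))² = ((2 - 119) + (2 + 6*(-22/(-12))))² = (-117 + (2 + 6*(-22*(-1/12))))² = (-117 + (2 + 6*(11/6)))² = (-117 + (2 + 11))² = (-117 + 13)² = (-104)² = 10816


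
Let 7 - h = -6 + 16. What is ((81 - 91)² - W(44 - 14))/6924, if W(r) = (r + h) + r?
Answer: 43/6924 ≈ 0.0062103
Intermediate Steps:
h = -3 (h = 7 - (-6 + 16) = 7 - 1*10 = 7 - 10 = -3)
W(r) = -3 + 2*r (W(r) = (r - 3) + r = (-3 + r) + r = -3 + 2*r)
((81 - 91)² - W(44 - 14))/6924 = ((81 - 91)² - (-3 + 2*(44 - 14)))/6924 = ((-10)² - (-3 + 2*30))*(1/6924) = (100 - (-3 + 60))*(1/6924) = (100 - 1*57)*(1/6924) = (100 - 57)*(1/6924) = 43*(1/6924) = 43/6924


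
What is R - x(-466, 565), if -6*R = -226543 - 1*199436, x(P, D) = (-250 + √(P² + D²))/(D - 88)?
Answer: 67731161/954 - √536381/477 ≈ 70996.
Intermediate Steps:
x(P, D) = (-250 + √(D² + P²))/(-88 + D)
R = 141993/2 (R = -(-226543 - 1*199436)/6 = -(-226543 - 199436)/6 = -⅙*(-425979) = 141993/2 ≈ 70997.)
R - x(-466, 565) = 141993/2 - (-250 + √(565² + (-466)²))/(-88 + 565) = 141993/2 - (-250 + √(319225 + 217156))/477 = 141993/2 - (-250 + √536381)/477 = 141993/2 - (-250/477 + √536381/477) = 141993/2 + (250/477 - √536381/477) = 67731161/954 - √536381/477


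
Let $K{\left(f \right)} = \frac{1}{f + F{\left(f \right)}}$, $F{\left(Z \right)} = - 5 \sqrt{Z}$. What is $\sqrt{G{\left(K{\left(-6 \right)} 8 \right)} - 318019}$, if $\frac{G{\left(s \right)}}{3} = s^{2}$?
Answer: $\sqrt{\frac{6042393 - 3180190 i \sqrt{6}}{-19 + 10 i \sqrt{6}}} \approx 0.0007 - 563.93 i$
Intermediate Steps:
$K{\left(f \right)} = \frac{1}{f - 5 \sqrt{f}}$
$G{\left(s \right)} = 3 s^{2}$
$\sqrt{G{\left(K{\left(-6 \right)} 8 \right)} - 318019} = \sqrt{3 \left(\frac{1}{-6 - 5 \sqrt{-6}} \cdot 8\right)^{2} - 318019} = \sqrt{3 \left(\frac{1}{-6 - 5 i \sqrt{6}} \cdot 8\right)^{2} - 318019} = \sqrt{3 \left(\frac{8}{-6 - 5 i \sqrt{6}}\right)^{2} - 318019} = \sqrt{3 \frac{64}{\left(-6 - 5 i \sqrt{6}\right)^{2}} - 318019} = \sqrt{\frac{192}{\left(-6 - 5 i \sqrt{6}\right)^{2}} - 318019} = \sqrt{-318019 + \frac{192}{\left(-6 - 5 i \sqrt{6}\right)^{2}}}$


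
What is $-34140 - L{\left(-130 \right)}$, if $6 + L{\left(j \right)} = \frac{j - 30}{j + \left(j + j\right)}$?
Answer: $- \frac{1331242}{39} \approx -34134.0$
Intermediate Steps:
$L{\left(j \right)} = -6 + \frac{-30 + j}{3 j}$ ($L{\left(j \right)} = -6 + \frac{j - 30}{j + \left(j + j\right)} = -6 + \frac{-30 + j}{j + 2 j} = -6 + \frac{-30 + j}{3 j}$)
$-34140 - L{\left(-130 \right)} = -34140 - \left(- \frac{17}{3} - \frac{10}{-130}\right) = -34140 - \left(- \frac{17}{3} - - \frac{1}{13}\right) = -34140 - \left(- \frac{17}{3} + \frac{1}{13}\right) = -34140 - - \frac{218}{39} = -34140 + \frac{218}{39} = - \frac{1331242}{39}$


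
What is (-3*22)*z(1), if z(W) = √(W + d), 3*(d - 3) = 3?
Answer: -66*√5 ≈ -147.58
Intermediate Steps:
d = 4 (d = 3 + (⅓)*3 = 3 + 1 = 4)
z(W) = √(4 + W) (z(W) = √(W + 4) = √(4 + W))
(-3*22)*z(1) = (-3*22)*√(4 + 1) = -66*√5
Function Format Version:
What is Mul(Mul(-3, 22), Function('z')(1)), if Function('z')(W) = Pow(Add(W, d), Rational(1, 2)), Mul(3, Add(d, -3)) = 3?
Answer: Mul(-66, Pow(5, Rational(1, 2))) ≈ -147.58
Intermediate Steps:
d = 4 (d = Add(3, Mul(Rational(1, 3), 3)) = Add(3, 1) = 4)
Function('z')(W) = Pow(Add(4, W), Rational(1, 2)) (Function('z')(W) = Pow(Add(W, 4), Rational(1, 2)) = Pow(Add(4, W), Rational(1, 2)))
Mul(Mul(-3, 22), Function('z')(1)) = Mul(Mul(-3, 22), Pow(Add(4, 1), Rational(1, 2))) = Mul(-66, Pow(5, Rational(1, 2)))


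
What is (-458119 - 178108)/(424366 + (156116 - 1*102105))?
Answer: -636227/478377 ≈ -1.3300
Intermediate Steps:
(-458119 - 178108)/(424366 + (156116 - 1*102105)) = -636227/(424366 + (156116 - 102105)) = -636227/(424366 + 54011) = -636227/478377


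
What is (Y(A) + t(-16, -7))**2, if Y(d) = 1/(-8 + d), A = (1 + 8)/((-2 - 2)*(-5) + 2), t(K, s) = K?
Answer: 7257636/27889 ≈ 260.23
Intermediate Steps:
A = 9/22 (A = 9/(-4*(-5) + 2) = 9/(20 + 2) = 9/22 ≈ 0.40909)
(Y(A) + t(-16, -7))**2 = (1/(-8 + 9/22) - 16)**2 = (1/(-167/22) - 16)**2 = (-22/167 - 16)**2 = (-2694/167)**2 = 7257636/27889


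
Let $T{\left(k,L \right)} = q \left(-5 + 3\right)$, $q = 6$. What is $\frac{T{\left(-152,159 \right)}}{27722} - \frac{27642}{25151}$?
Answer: $- \frac{383296668}{348618011} \approx -1.0995$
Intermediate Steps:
$T{\left(k,L \right)} = -12$ ($T{\left(k,L \right)} = 6 \left(-5 + 3\right) = 6 \left(-2\right) = -12$)
$\frac{T{\left(-152,159 \right)}}{27722} - \frac{27642}{25151} = - \frac{12}{27722} - \frac{27642}{25151} = \left(-12\right) \frac{1}{27722} - \frac{27642}{25151} = - \frac{6}{13861} - \frac{27642}{25151} = - \frac{383296668}{348618011}$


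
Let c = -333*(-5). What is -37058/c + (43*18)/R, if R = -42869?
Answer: -1589928112/71376885 ≈ -22.275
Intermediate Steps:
c = 1665
-37058/c + (43*18)/R = -37058/1665 + (43*18)/(-42869) = -37058*1/1665 + 774*(-1/42869) = -37058/1665 - 774/42869 = -1589928112/71376885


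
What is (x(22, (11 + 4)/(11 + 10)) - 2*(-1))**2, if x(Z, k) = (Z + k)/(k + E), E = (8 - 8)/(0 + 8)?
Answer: 28561/25 ≈ 1142.4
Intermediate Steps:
E = 0 (E = 0/8 = 0*(1/8) = 0)
x(Z, k) = (Z + k)/k (x(Z, k) = (Z + k)/(k + 0) = (Z + k)/k)
(x(22, (11 + 4)/(11 + 10)) - 2*(-1))**2 = ((22 + (11 + 4)/(11 + 10))/(((11 + 4)/(11 + 10))) - 2*(-1))**2 = ((22 + 15/21)/((15/21)) + 2)**2 = ((22 + 15*(1/21))/((15*(1/21))) + 2)**2 = ((22 + 5/7)/(5/7) + 2)**2 = ((7/5)*(159/7) + 2)**2 = (159/5 + 2)**2 = (169/5)**2 = 28561/25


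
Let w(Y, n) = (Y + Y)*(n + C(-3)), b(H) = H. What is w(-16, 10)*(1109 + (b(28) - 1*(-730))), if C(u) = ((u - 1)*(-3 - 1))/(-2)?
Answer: -119488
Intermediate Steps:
C(u) = -2 + 2*u (C(u) = ((-1 + u)*(-4))*(-1/2) = (4 - 4*u)*(-1/2) = -2 + 2*u)
w(Y, n) = 2*Y*(-8 + n) (w(Y, n) = (Y + Y)*(n + (-2 + 2*(-3))) = (2*Y)*(n + (-2 - 6)) = (2*Y)*(n - 8) = (2*Y)*(-8 + n) = 2*Y*(-8 + n))
w(-16, 10)*(1109 + (b(28) - 1*(-730))) = (2*(-16)*(-8 + 10))*(1109 + (28 - 1*(-730))) = (2*(-16)*2)*(1109 + (28 + 730)) = -64*(1109 + 758) = -64*1867 = -119488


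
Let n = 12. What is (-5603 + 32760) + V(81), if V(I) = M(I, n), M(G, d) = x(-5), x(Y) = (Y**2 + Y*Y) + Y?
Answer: 27202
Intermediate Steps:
x(Y) = Y + 2*Y**2 (x(Y) = (Y**2 + Y**2) + Y = 2*Y**2 + Y = Y + 2*Y**2)
M(G, d) = 45 (M(G, d) = -5*(1 + 2*(-5)) = -5*(1 - 10) = -5*(-9) = 45)
V(I) = 45
(-5603 + 32760) + V(81) = (-5603 + 32760) + 45 = 27157 + 45 = 27202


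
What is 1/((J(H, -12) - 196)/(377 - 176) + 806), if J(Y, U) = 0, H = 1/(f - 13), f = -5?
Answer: 201/161810 ≈ 0.0012422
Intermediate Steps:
H = -1/18 (H = 1/(-5 - 13) = 1/(-18) = -1/18 ≈ -0.055556)
1/((J(H, -12) - 196)/(377 - 176) + 806) = 1/((0 - 196)/(377 - 176) + 806) = 1/(-196/201 + 806) = 1/(161810/201) = 201/161810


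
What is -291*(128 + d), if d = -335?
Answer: 60237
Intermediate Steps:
-291*(128 + d) = -291*(128 - 335) = -291*(-207) = 60237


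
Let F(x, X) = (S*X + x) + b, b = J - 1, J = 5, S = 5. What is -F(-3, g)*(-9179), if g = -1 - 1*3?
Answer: -174401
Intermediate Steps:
g = -4 (g = -1 - 3 = -4)
b = 4 (b = 5 - 1 = 4)
F(x, X) = 4 + x + 5*X (F(x, X) = (5*X + x) + 4 = (x + 5*X) + 4 = 4 + x + 5*X)
-F(-3, g)*(-9179) = -(4 - 3 + 5*(-4))*(-9179) = -(4 - 3 - 20)*(-9179) = -(-19)*(-9179) = -1*174401 = -174401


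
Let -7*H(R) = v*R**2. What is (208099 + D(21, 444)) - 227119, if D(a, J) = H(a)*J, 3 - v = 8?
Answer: 120840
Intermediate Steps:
v = -5 (v = 3 - 1*8 = 3 - 8 = -5)
H(R) = 5*R**2/7 (H(R) = -(-5)*R**2/7 = 5*R**2/7)
D(a, J) = 5*J*a**2/7 (D(a, J) = (5*a**2/7)*J = 5*J*a**2/7)
(208099 + D(21, 444)) - 227119 = (208099 + (5/7)*444*21**2) - 227119 = (208099 + (5/7)*444*441) - 227119 = (208099 + 139860) - 227119 = 347959 - 227119 = 120840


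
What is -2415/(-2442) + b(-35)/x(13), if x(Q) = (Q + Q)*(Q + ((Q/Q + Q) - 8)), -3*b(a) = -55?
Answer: 309445/301587 ≈ 1.0261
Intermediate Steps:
b(a) = 55/3 (b(a) = -1/3*(-55) = 55/3)
x(Q) = 2*Q*(-7 + 2*Q) (x(Q) = (2*Q)*(Q + ((1 + Q) - 8)) = (2*Q)*(Q + (-7 + Q)) = (2*Q)*(-7 + 2*Q) = 2*Q*(-7 + 2*Q))
-2415/(-2442) + b(-35)/x(13) = -2415/(-2442) + 55/(3*((2*13*(-7 + 2*13)))) = -2415*(-1/2442) + 55/(3*((2*13*(-7 + 26)))) = 805/814 + 55/(3*((2*13*19))) = 805/814 + (55/3)/494 = 805/814 + (55/3)*(1/494) = 805/814 + 55/1482 = 309445/301587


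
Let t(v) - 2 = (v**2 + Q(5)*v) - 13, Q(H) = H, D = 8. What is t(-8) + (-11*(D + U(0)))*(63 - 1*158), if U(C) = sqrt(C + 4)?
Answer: 10463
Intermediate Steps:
U(C) = sqrt(4 + C)
t(v) = -11 + v**2 + 5*v (t(v) = 2 + ((v**2 + 5*v) - 13) = 2 + (-13 + v**2 + 5*v) = -11 + v**2 + 5*v)
t(-8) + (-11*(D + U(0)))*(63 - 1*158) = (-11 + (-8)**2 + 5*(-8)) + (-11*(8 + sqrt(4 + 0)))*(63 - 1*158) = (-11 + 64 - 40) + (-11*(8 + sqrt(4)))*(63 - 158) = 13 - 11*(8 + 2)*(-95) = 13 - 11*10*(-95) = 13 - 110*(-95) = 13 + 10450 = 10463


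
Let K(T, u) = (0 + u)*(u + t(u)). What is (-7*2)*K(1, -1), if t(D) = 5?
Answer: 56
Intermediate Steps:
K(T, u) = u*(5 + u) (K(T, u) = (0 + u)*(u + 5) = u*(5 + u))
(-7*2)*K(1, -1) = (-7*2)*(-(5 - 1)) = -(-14)*4 = -14*(-4) = 56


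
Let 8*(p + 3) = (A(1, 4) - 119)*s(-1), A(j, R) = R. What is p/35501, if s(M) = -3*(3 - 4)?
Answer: -369/284008 ≈ -0.0012993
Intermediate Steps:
s(M) = 3 (s(M) = -3*(-1) = 3)
p = -369/8 (p = -3 + ((4 - 119)*3)/8 = -3 + (-115*3)/8 = -3 + (1/8)*(-345) = -3 - 345/8 = -369/8 ≈ -46.125)
p/35501 = -369/8/35501 = -369/8*1/35501 = -369/284008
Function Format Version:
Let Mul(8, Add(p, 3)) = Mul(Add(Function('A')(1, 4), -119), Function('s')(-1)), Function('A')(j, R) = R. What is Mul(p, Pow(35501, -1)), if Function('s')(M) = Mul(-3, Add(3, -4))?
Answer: Rational(-369, 284008) ≈ -0.0012993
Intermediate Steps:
Function('s')(M) = 3 (Function('s')(M) = Mul(-3, -1) = 3)
p = Rational(-369, 8) (p = Add(-3, Mul(Rational(1, 8), Mul(Add(4, -119), 3))) = Add(-3, Mul(Rational(1, 8), Mul(-115, 3))) = Add(-3, Mul(Rational(1, 8), -345)) = Add(-3, Rational(-345, 8)) = Rational(-369, 8) ≈ -46.125)
Mul(p, Pow(35501, -1)) = Mul(Rational(-369, 8), Pow(35501, -1)) = Mul(Rational(-369, 8), Rational(1, 35501)) = Rational(-369, 284008)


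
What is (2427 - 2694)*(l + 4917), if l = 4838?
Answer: -2604585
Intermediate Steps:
(2427 - 2694)*(l + 4917) = (2427 - 2694)*(4838 + 4917) = -267*9755 = -2604585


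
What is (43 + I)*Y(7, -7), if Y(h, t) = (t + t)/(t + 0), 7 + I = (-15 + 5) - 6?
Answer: 40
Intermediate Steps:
I = -23 (I = -7 + ((-15 + 5) - 6) = -7 + (-10 - 6) = -7 - 16 = -23)
Y(h, t) = 2 (Y(h, t) = (2*t)/t = 2)
(43 + I)*Y(7, -7) = (43 - 23)*2 = 20*2 = 40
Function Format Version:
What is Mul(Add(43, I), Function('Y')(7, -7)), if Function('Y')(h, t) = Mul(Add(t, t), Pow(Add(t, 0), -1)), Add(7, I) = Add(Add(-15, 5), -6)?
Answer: 40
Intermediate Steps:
I = -23 (I = Add(-7, Add(Add(-15, 5), -6)) = Add(-7, Add(-10, -6)) = Add(-7, -16) = -23)
Function('Y')(h, t) = 2 (Function('Y')(h, t) = Mul(Mul(2, t), Pow(t, -1)) = 2)
Mul(Add(43, I), Function('Y')(7, -7)) = Mul(Add(43, -23), 2) = Mul(20, 2) = 40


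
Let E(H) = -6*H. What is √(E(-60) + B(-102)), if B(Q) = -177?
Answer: √183 ≈ 13.528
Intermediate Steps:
√(E(-60) + B(-102)) = √(-6*(-60) - 177) = √(360 - 177) = √183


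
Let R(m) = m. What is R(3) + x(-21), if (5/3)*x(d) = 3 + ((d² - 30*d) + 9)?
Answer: 3264/5 ≈ 652.80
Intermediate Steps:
x(d) = 36/5 - 18*d + 3*d²/5 (x(d) = 3*(3 + ((d² - 30*d) + 9))/5 = 3*(3 + (9 + d² - 30*d))/5 = 3*(12 + d² - 30*d)/5 = 36/5 - 18*d + 3*d²/5)
R(3) + x(-21) = 3 + (36/5 - 18*(-21) + (⅗)*(-21)²) = 3 + (36/5 + 378 + (⅗)*441) = 3 + (36/5 + 378 + 1323/5) = 3 + 3249/5 = 3264/5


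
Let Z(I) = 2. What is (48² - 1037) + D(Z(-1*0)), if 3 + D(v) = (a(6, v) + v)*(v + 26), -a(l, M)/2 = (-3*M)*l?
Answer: 3336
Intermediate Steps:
a(l, M) = 6*M*l (a(l, M) = -2*(-3*M)*l = -(-6)*M*l = 6*M*l)
D(v) = -3 + 37*v*(26 + v) (D(v) = -3 + (6*v*6 + v)*(v + 26) = -3 + (36*v + v)*(26 + v) = -3 + (37*v)*(26 + v) = -3 + 37*v*(26 + v))
(48² - 1037) + D(Z(-1*0)) = (48² - 1037) + (-3 + 37*2² + 962*2) = (2304 - 1037) + (-3 + 37*4 + 1924) = 1267 + (-3 + 148 + 1924) = 1267 + 2069 = 3336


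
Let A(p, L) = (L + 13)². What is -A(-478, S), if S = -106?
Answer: -8649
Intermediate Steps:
A(p, L) = (13 + L)²
-A(-478, S) = -(13 - 106)² = -1*(-93)² = -1*8649 = -8649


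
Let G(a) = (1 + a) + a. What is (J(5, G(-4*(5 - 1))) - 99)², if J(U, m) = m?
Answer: 16900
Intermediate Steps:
G(a) = 1 + 2*a
(J(5, G(-4*(5 - 1))) - 99)² = ((1 + 2*(-4*(5 - 1))) - 99)² = ((1 + 2*(-4*4)) - 99)² = ((1 + 2*(-16)) - 99)² = ((1 - 32) - 99)² = (-31 - 99)² = (-130)² = 16900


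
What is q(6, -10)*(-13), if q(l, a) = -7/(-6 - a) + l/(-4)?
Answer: 169/4 ≈ 42.250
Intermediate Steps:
q(l, a) = -7/(-6 - a) - l/4 (q(l, a) = -7/(-6 - a) + l*(-1/4) = -7/(-6 - a) - l/4)
q(6, -10)*(-13) = ((28 - 6*6 - 1*(-10)*6)/(4*(6 - 10)))*(-13) = ((1/4)*(28 - 36 + 60)/(-4))*(-13) = ((1/4)*(-1/4)*52)*(-13) = -13/4*(-13) = 169/4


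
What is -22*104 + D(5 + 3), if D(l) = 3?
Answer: -2285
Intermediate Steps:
-22*104 + D(5 + 3) = -22*104 + 3 = -2288 + 3 = -2285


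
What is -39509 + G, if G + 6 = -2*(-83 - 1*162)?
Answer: -39025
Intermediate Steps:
G = 484 (G = -6 - 2*(-83 - 1*162) = -6 - 2*(-83 - 162) = -6 - 2*(-245) = -6 + 490 = 484)
-39509 + G = -39509 + 484 = -39025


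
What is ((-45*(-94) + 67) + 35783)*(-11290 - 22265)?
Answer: -1344884400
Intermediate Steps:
((-45*(-94) + 67) + 35783)*(-11290 - 22265) = ((4230 + 67) + 35783)*(-33555) = (4297 + 35783)*(-33555) = 40080*(-33555) = -1344884400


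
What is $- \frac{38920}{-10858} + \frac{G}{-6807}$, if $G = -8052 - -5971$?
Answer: $\frac{143761969}{36955203} \approx 3.8902$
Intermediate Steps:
$G = -2081$ ($G = -8052 + 5971 = -2081$)
$- \frac{38920}{-10858} + \frac{G}{-6807} = - \frac{38920}{-10858} - \frac{2081}{-6807} = \left(-38920\right) \left(- \frac{1}{10858}\right) - - \frac{2081}{6807} = \frac{19460}{5429} + \frac{2081}{6807} = \frac{143761969}{36955203}$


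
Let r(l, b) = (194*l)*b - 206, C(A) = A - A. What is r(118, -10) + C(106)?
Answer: -229126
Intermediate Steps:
C(A) = 0
r(l, b) = -206 + 194*b*l (r(l, b) = 194*b*l - 206 = -206 + 194*b*l)
r(118, -10) + C(106) = (-206 + 194*(-10)*118) + 0 = (-206 - 228920) + 0 = -229126 + 0 = -229126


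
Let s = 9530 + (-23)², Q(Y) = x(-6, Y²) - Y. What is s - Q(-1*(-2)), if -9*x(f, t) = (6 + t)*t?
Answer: 90589/9 ≈ 10065.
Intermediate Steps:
x(f, t) = -t*(6 + t)/9 (x(f, t) = -(6 + t)*t/9 = -t*(6 + t)/9)
Q(Y) = -Y - Y²*(6 + Y²)/9 (Q(Y) = -Y²*(6 + Y²)/9 - Y = -Y - Y²*(6 + Y²)/9)
s = 10059 (s = 9530 + 529 = 10059)
s - Q(-1*(-2)) = 10059 - (-1*(-2))*(-9 + (-1*(-2))*(-6 - (-1*(-2))²))/9 = 10059 - 2*(-9 + 2*(-6 - 1*2²))/9 = 10059 - 2*(-9 + 2*(-6 - 1*4))/9 = 10059 - 2*(-9 + 2*(-6 - 4))/9 = 10059 - 2*(-9 + 2*(-10))/9 = 10059 - 2*(-9 - 20)/9 = 10059 - 2*(-29)/9 = 10059 - 1*(-58/9) = 10059 + 58/9 = 90589/9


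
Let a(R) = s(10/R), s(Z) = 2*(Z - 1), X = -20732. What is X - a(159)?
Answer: -3296090/159 ≈ -20730.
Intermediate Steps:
s(Z) = -2 + 2*Z (s(Z) = 2*(-1 + Z) = -2 + 2*Z)
a(R) = -2 + 20/R (a(R) = -2 + 2*(10/R) = -2 + 20/R)
X - a(159) = -20732 - (-2 + 20/159) = -20732 - 1*(-298/159) = -20732 + 298/159 = -3296090/159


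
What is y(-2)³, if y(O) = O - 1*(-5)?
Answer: 27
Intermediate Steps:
y(O) = 5 + O (y(O) = O + 5 = 5 + O)
y(-2)³ = (5 - 2)³ = 3³ = 27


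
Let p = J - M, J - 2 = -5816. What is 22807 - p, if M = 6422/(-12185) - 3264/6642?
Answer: 386049063901/13488795 ≈ 28620.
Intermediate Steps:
J = -5814 (J = 2 - 5816 = -5814)
M = -13737794/13488795 (M = 6422*(-1/12185) - 3264*1/6642 = -6422/12185 - 544/1107 = -13737794/13488795 ≈ -1.0185)
p = -78410116336/13488795 (p = -5814 - 1*(-13737794/13488795) = -5814 + 13737794/13488795 = -78410116336/13488795 ≈ -5813.0)
22807 - p = 22807 - 1*(-78410116336/13488795) = 22807 + 78410116336/13488795 = 386049063901/13488795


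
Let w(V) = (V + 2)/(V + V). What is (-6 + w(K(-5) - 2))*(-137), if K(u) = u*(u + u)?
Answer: 36031/48 ≈ 750.65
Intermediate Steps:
K(u) = 2*u² (K(u) = u*(2*u) = 2*u²)
w(V) = (2 + V)/(2*V) (w(V) = (2 + V)/((2*V)) = (2 + V)*(1/(2*V)) = (2 + V)/(2*V))
(-6 + w(K(-5) - 2))*(-137) = (-6 + (2 + (2*(-5)² - 2))/(2*(2*(-5)² - 2)))*(-137) = (-6 + (2 + (2*25 - 2))/(2*(2*25 - 2)))*(-137) = (-6 + (2 + (50 - 2))/(2*(50 - 2)))*(-137) = (-6 + (½)*(2 + 48)/48)*(-137) = (-6 + (½)*(1/48)*50)*(-137) = (-6 + 25/48)*(-137) = -263/48*(-137) = 36031/48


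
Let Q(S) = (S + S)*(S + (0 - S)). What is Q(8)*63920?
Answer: 0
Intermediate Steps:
Q(S) = 0 (Q(S) = (2*S)*(S - S) = (2*S)*0 = 0)
Q(8)*63920 = 0*63920 = 0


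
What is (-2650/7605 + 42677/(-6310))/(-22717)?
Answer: 68256017/218026634670 ≈ 0.00031306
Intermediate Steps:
(-2650/7605 + 42677/(-6310))/(-22717) = (-2650*1/7605 + 42677*(-1/6310))*(-1/22717) = (-530/1521 - 42677/6310)*(-1/22717) = -68256017/9597510*(-1/22717) = 68256017/218026634670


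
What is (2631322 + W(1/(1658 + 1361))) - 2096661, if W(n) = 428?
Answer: 535089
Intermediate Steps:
(2631322 + W(1/(1658 + 1361))) - 2096661 = (2631322 + 428) - 2096661 = 2631750 - 2096661 = 535089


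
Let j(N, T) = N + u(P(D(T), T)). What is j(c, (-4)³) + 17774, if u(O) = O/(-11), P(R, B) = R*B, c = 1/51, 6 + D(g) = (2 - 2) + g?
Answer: 9742745/561 ≈ 17367.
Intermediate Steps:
D(g) = -6 + g (D(g) = -6 + ((2 - 2) + g) = -6 + (0 + g) = -6 + g)
c = 1/51 ≈ 0.019608
P(R, B) = B*R
u(O) = -O/11 (u(O) = O*(-1/11) = -O/11)
j(N, T) = N - T*(-6 + T)/11
j(c, (-4)³) + 17774 = (1/51 - 1/11*(-4)³*(-6 + (-4)³)) + 17774 = (1/51 - 1/11*(-64)*(-6 - 64)) + 17774 = (1/51 - 1/11*(-64)*(-70)) + 17774 = (1/51 - 4480/11) + 17774 = -228469/561 + 17774 = 9742745/561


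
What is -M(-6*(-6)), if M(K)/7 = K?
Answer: -252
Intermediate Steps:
M(K) = 7*K
-M(-6*(-6)) = -7*(-6*(-6)) = -7*36 = -1*252 = -252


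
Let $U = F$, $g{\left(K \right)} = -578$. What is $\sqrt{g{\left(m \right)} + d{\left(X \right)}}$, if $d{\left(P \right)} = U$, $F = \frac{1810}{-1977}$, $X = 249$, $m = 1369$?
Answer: $\frac{2 i \sqrt{565677033}}{1977} \approx 24.061 i$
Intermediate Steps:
$F = - \frac{1810}{1977}$ ($F = 1810 \left(- \frac{1}{1977}\right) = - \frac{1810}{1977} \approx -0.91553$)
$U = - \frac{1810}{1977} \approx -0.91553$
$d{\left(P \right)} = - \frac{1810}{1977}$
$\sqrt{g{\left(m \right)} + d{\left(X \right)}} = \sqrt{-578 - \frac{1810}{1977}} = \sqrt{- \frac{1144516}{1977}} = \frac{2 i \sqrt{565677033}}{1977}$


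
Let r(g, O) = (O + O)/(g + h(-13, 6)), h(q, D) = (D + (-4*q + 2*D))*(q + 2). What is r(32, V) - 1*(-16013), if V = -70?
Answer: 5908867/369 ≈ 16013.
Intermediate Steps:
h(q, D) = (2 + q)*(-4*q + 3*D) (h(q, D) = (-4*q + 3*D)*(2 + q) = (2 + q)*(-4*q + 3*D))
r(g, O) = 2*O/(-770 + g) (r(g, O) = (O + O)/(g + (-8*(-13) - 4*(-13)**2 + 6*6 + 3*6*(-13))) = (2*O)/(g + (104 - 4*169 + 36 - 234)) = (2*O)/(g + (104 - 676 + 36 - 234)) = (2*O)/(g - 770) = (2*O)/(-770 + g) = 2*O/(-770 + g))
r(32, V) - 1*(-16013) = 2*(-70)/(-770 + 32) - 1*(-16013) = 2*(-70)/(-738) + 16013 = 2*(-70)*(-1/738) + 16013 = 70/369 + 16013 = 5908867/369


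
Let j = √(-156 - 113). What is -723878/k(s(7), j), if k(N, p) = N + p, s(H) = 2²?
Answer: -2895512/285 + 723878*I*√269/285 ≈ -10160.0 + 41658.0*I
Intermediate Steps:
s(H) = 4
j = I*√269 (j = √(-269) = I*√269 ≈ 16.401*I)
-723878/k(s(7), j) = -723878/(4 + I*√269)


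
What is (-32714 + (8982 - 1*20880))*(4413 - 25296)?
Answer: 931632396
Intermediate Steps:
(-32714 + (8982 - 1*20880))*(4413 - 25296) = (-32714 + (8982 - 20880))*(-20883) = (-32714 - 11898)*(-20883) = -44612*(-20883) = 931632396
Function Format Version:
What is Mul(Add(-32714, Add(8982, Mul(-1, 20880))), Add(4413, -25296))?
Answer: 931632396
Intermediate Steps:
Mul(Add(-32714, Add(8982, Mul(-1, 20880))), Add(4413, -25296)) = Mul(Add(-32714, Add(8982, -20880)), -20883) = Mul(Add(-32714, -11898), -20883) = Mul(-44612, -20883) = 931632396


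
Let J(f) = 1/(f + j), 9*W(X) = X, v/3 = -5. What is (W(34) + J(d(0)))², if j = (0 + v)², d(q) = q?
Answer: 724201/50625 ≈ 14.305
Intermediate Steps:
v = -15 (v = 3*(-5) = -15)
W(X) = X/9
j = 225 (j = (0 - 15)² = (-15)² = 225)
J(f) = 1/(225 + f) (J(f) = 1/(f + 225) = 1/(225 + f))
(W(34) + J(d(0)))² = ((⅑)*34 + 1/(225 + 0))² = (34/9 + 1/225)² = (851/225)² = 724201/50625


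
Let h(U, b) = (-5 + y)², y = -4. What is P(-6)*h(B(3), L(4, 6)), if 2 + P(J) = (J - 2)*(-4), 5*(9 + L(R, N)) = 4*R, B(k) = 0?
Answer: 2430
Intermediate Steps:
L(R, N) = -9 + 4*R/5 (L(R, N) = -9 + (4*R)/5 = -9 + 4*R/5)
P(J) = 6 - 4*J (P(J) = -2 + (J - 2)*(-4) = -2 + (-2 + J)*(-4) = -2 + (8 - 4*J) = 6 - 4*J)
h(U, b) = 81 (h(U, b) = (-5 - 4)² = (-9)² = 81)
P(-6)*h(B(3), L(4, 6)) = (6 - 4*(-6))*81 = (6 + 24)*81 = 30*81 = 2430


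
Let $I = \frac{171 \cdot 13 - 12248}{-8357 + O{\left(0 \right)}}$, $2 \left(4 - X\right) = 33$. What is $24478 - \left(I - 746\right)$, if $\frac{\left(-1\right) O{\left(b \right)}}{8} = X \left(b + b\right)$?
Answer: $\frac{210786943}{8357} \approx 25223.0$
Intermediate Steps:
$X = - \frac{25}{2}$ ($X = 4 - \frac{33}{2} = - \frac{25}{2} \approx -12.5$)
$O{\left(b \right)} = 200 b$ ($O{\left(b \right)} = - 8 \left(- \frac{25 \left(b + b\right)}{2}\right) = - 8 \left(- \frac{25 \cdot 2 b}{2}\right) = - 8 \left(- 25 b\right) = 200 b$)
$I = \frac{10025}{8357}$ ($I = \frac{171 \cdot 13 - 12248}{-8357 + 200 \cdot 0} = \frac{2223 - 12248}{-8357 + 0} = - \frac{10025}{-8357} = \left(-10025\right) \left(- \frac{1}{8357}\right) = \frac{10025}{8357} \approx 1.1996$)
$24478 - \left(I - 746\right) = 24478 - \left(\frac{10025}{8357} - 746\right) = 24478 - - \frac{6224297}{8357} = 24478 + \frac{6224297}{8357} = \frac{210786943}{8357}$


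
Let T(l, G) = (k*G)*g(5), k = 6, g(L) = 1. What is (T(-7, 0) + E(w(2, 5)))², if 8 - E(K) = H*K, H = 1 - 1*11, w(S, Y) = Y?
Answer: 3364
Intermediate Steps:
H = -10 (H = 1 - 11 = -10)
T(l, G) = 6*G (T(l, G) = (6*G)*1 = 6*G)
E(K) = 8 + 10*K (E(K) = 8 - (-10)*K = 8 + 10*K)
(T(-7, 0) + E(w(2, 5)))² = (6*0 + (8 + 10*5))² = (0 + (8 + 50))² = (0 + 58)² = 58² = 3364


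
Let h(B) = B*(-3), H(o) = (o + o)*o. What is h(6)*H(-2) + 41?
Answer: -103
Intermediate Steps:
H(o) = 2*o² (H(o) = (2*o)*o = 2*o²)
h(B) = -3*B
h(6)*H(-2) + 41 = (-3*6)*(2*(-2)²) + 41 = -36*4 + 41 = -18*8 + 41 = -144 + 41 = -103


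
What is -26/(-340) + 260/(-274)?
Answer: -20319/23290 ≈ -0.87243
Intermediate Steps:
-26/(-340) + 260/(-274) = -26*(-1/340) + 260*(-1/274) = 13/170 - 130/137 = -20319/23290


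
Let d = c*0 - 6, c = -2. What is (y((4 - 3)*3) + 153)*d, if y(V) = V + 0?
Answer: -936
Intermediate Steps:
d = -6 (d = -2*0 - 6 = 0 - 6 = -6)
y(V) = V
(y((4 - 3)*3) + 153)*d = ((4 - 3)*3 + 153)*(-6) = (1*3 + 153)*(-6) = (3 + 153)*(-6) = 156*(-6) = -936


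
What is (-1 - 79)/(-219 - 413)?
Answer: 10/79 ≈ 0.12658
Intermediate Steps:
(-1 - 79)/(-219 - 413) = -80/(-632) = -80*(-1/632) = 10/79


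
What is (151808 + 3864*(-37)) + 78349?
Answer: 87189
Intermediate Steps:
(151808 + 3864*(-37)) + 78349 = (151808 - 142968) + 78349 = 8840 + 78349 = 87189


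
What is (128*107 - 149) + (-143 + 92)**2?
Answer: 16148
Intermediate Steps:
(128*107 - 149) + (-143 + 92)**2 = (13696 - 149) + (-51)**2 = 13547 + 2601 = 16148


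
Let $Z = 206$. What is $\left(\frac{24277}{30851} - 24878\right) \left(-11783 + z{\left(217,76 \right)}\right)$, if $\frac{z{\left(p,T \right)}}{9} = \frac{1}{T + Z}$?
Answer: $\frac{850067724060699}{2899994} \approx 2.9313 \cdot 10^{8}$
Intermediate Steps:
$z{\left(p,T \right)} = \frac{9}{206 + T}$ ($z{\left(p,T \right)} = \frac{9}{T + 206} = \frac{9}{206 + T}$)
$\left(\frac{24277}{30851} - 24878\right) \left(-11783 + z{\left(217,76 \right)}\right) = \left(\frac{24277}{30851} - 24878\right) \left(-11783 + \frac{9}{206 + 76}\right) = \left(24277 \cdot \frac{1}{30851} - 24878\right) \left(-11783 + \frac{9}{282}\right) = \left(\frac{24277}{30851} - 24878\right) \left(-11783 + 9 \cdot \frac{1}{282}\right) = - \frac{767486901 \left(-11783 + \frac{3}{94}\right)}{30851} = \left(- \frac{767486901}{30851}\right) \left(- \frac{1107599}{94}\right) = \frac{850067724060699}{2899994}$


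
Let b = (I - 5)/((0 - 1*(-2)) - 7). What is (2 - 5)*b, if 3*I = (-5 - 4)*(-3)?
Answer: 12/5 ≈ 2.4000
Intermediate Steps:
I = 9 (I = ((-5 - 4)*(-3))/3 = (-9*(-3))/3 = (1/3)*27 = 9)
b = -4/5 (b = (9 - 5)/((0 - 1*(-2)) - 7) = 4/((0 + 2) - 7) = 4/(2 - 7) = 4/(-5) = 4*(-1/5) = -4/5 ≈ -0.80000)
(2 - 5)*b = (2 - 5)*(-4/5) = -3*(-4/5) = 12/5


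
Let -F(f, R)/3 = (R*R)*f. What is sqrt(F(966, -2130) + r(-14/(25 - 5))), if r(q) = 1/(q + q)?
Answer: I*sqrt(644248873835)/7 ≈ 1.1466e+5*I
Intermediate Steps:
F(f, R) = -3*f*R**2 (F(f, R) = -3*R*R*f = -3*R**2*f = -3*f*R**2)
r(q) = 1/(2*q)
sqrt(F(966, -2130) + r(-14/(25 - 5))) = sqrt(-3*966*(-2130)**2 + 1/(2*((-14/(25 - 5))))) = sqrt(-3*966*4536900 + 1/(2*((-14/20)))) = sqrt(-13147936200 + 1/(2*((-14*1/20)))) = sqrt(-13147936200 + 1/(2*(-7/10))) = sqrt(-13147936200 + (1/2)*(-10/7)) = sqrt(-13147936200 - 5/7) = sqrt(-92035553405/7) = I*sqrt(644248873835)/7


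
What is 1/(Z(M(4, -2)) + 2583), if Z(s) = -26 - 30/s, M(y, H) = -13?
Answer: 13/33271 ≈ 0.00039073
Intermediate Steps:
1/(Z(M(4, -2)) + 2583) = 1/((-26 - 30/(-13)) + 2583) = 1/((-26 - 30*(-1/13)) + 2583) = 1/((-26 + 30/13) + 2583) = 1/(-308/13 + 2583) = 1/(33271/13) = 13/33271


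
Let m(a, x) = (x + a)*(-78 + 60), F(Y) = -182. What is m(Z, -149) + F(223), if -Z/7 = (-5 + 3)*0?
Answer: 2500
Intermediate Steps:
Z = 0 (Z = -7*(-5 + 3)*0 = -(-14)*0 = -7*0 = 0)
m(a, x) = -18*a - 18*x (m(a, x) = (a + x)*(-18) = -18*a - 18*x)
m(Z, -149) + F(223) = (-18*0 - 18*(-149)) - 182 = (0 + 2682) - 182 = 2682 - 182 = 2500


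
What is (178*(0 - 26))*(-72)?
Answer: 333216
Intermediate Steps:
(178*(0 - 26))*(-72) = (178*(-26))*(-72) = -4628*(-72) = 333216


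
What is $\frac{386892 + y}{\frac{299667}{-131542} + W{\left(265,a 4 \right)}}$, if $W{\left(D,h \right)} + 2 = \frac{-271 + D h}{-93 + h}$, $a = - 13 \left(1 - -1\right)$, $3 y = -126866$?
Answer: $\frac{5357983739788}{2130050073} \approx 2515.4$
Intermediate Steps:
$y = - \frac{126866}{3}$ ($y = \frac{1}{3} \left(-126866\right) = - \frac{126866}{3} \approx -42289.0$)
$a = -26$ ($a = - 13 \left(1 + 1\right) = \left(-13\right) 2 = -26$)
$W{\left(D,h \right)} = -2 + \frac{-271 + D h}{-93 + h}$
$\frac{386892 + y}{\frac{299667}{-131542} + W{\left(265,a 4 \right)}} = \frac{386892 - \frac{126866}{3}}{\frac{299667}{-131542} + \frac{-85 - 2 \left(\left(-26\right) 4\right) + 265 \left(\left(-26\right) 4\right)}{-93 - 104}} = \frac{1033810}{3 \left(299667 \left(- \frac{1}{131542}\right) + \frac{-85 - -208 + 265 \left(-104\right)}{-93 - 104}\right)} = \frac{1033810}{3 \left(- \frac{299667}{131542} + \frac{-85 + 208 - 27560}{-197}\right)} = \frac{1033810}{3 \left(- \frac{299667}{131542} - - \frac{27437}{197}\right)} = \frac{1033810}{3 \left(- \frac{299667}{131542} + \frac{27437}{197}\right)} = \frac{1033810}{3 \cdot \frac{3550083455}{25913774}} = \frac{1033810}{3} \cdot \frac{25913774}{3550083455} = \frac{5357983739788}{2130050073}$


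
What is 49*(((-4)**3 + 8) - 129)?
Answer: -9065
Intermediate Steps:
49*(((-4)**3 + 8) - 129) = 49*((-64 + 8) - 129) = 49*(-56 - 129) = 49*(-185) = -9065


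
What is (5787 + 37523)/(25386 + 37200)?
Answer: 355/513 ≈ 0.69201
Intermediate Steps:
(5787 + 37523)/(25386 + 37200) = 43310/62586 = 43310*(1/62586) = 355/513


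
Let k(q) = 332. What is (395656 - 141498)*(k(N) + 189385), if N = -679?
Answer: 48218093286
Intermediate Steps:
(395656 - 141498)*(k(N) + 189385) = (395656 - 141498)*(332 + 189385) = 254158*189717 = 48218093286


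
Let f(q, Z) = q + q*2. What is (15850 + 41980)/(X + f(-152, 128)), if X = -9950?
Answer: -28915/5203 ≈ -5.5574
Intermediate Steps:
f(q, Z) = 3*q (f(q, Z) = q + 2*q = 3*q)
(15850 + 41980)/(X + f(-152, 128)) = (15850 + 41980)/(-9950 + 3*(-152)) = 57830/(-9950 - 456) = 57830/(-10406) = 57830*(-1/10406) = -28915/5203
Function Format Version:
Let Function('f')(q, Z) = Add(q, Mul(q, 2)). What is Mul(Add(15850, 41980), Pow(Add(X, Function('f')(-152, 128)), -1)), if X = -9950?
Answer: Rational(-28915, 5203) ≈ -5.5574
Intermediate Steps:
Function('f')(q, Z) = Mul(3, q) (Function('f')(q, Z) = Add(q, Mul(2, q)) = Mul(3, q))
Mul(Add(15850, 41980), Pow(Add(X, Function('f')(-152, 128)), -1)) = Mul(Add(15850, 41980), Pow(Add(-9950, Mul(3, -152)), -1)) = Mul(57830, Pow(Add(-9950, -456), -1)) = Mul(57830, Pow(-10406, -1)) = Mul(57830, Rational(-1, 10406)) = Rational(-28915, 5203)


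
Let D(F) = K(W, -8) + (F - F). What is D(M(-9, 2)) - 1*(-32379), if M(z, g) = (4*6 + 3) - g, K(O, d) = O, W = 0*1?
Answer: 32379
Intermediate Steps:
W = 0
M(z, g) = 27 - g (M(z, g) = (24 + 3) - g = 27 - g)
D(F) = 0 (D(F) = 0 + (F - F) = 0 + 0 = 0)
D(M(-9, 2)) - 1*(-32379) = 0 - 1*(-32379) = 0 + 32379 = 32379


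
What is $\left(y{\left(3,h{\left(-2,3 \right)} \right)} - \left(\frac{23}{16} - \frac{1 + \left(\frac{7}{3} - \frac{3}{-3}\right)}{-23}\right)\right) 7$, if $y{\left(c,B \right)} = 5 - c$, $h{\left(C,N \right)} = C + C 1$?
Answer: $\frac{2891}{1104} \approx 2.6187$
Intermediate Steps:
$h{\left(C,N \right)} = 2 C$ ($h{\left(C,N \right)} = C + C = 2 C$)
$\left(y{\left(3,h{\left(-2,3 \right)} \right)} - \left(\frac{23}{16} - \frac{1 + \left(\frac{7}{3} - \frac{3}{-3}\right)}{-23}\right)\right) 7 = \left(\left(5 - 3\right) - \left(\frac{23}{16} - \frac{1 + \left(\frac{7}{3} - \frac{3}{-3}\right)}{-23}\right)\right) 7 = \left(\left(5 - 3\right) - \left(\frac{23}{16} - \left(1 + \left(7 \cdot \frac{1}{3} - -1\right)\right) \left(- \frac{1}{23}\right)\right)\right) 7 = \left(2 - \left(\frac{23}{16} - \left(1 + \left(\frac{7}{3} + 1\right)\right) \left(- \frac{1}{23}\right)\right)\right) 7 = \left(2 - \left(\frac{23}{16} - \left(1 + \frac{10}{3}\right) \left(- \frac{1}{23}\right)\right)\right) 7 = \left(2 + \left(\frac{13}{3} \left(- \frac{1}{23}\right) - \frac{23}{16}\right)\right) 7 = \left(2 - \frac{1795}{1104}\right) 7 = \frac{413}{1104} \cdot 7 = \frac{2891}{1104}$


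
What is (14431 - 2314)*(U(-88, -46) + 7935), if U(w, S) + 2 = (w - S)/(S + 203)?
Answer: 15090984363/157 ≈ 9.6121e+7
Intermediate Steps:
U(w, S) = -2 + (w - S)/(203 + S) (U(w, S) = -2 + (w - S)/(S + 203) = -2 + (w - S)/(203 + S))
(14431 - 2314)*(U(-88, -46) + 7935) = (14431 - 2314)*((-406 - 88 - 3*(-46))/(203 - 46) + 7935) = 12117*((-406 - 88 + 138)/157 + 7935) = 12117*((1/157)*(-356) + 7935) = 12117*(-356/157 + 7935) = 12117*(1245439/157) = 15090984363/157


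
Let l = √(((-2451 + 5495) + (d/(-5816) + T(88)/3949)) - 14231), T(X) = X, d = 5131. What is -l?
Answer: -I*√12193397230387594/1043972 ≈ -105.77*I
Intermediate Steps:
l = I*√12193397230387594/1043972 (l = √(((-2451 + 5495) + (5131/(-5816) + 88/3949)) - 14231) = √((3044 + (5131*(-1/5816) + 88*(1/3949))) - 14231) = √((3044 + (-5131/5816 + 8/359)) - 14231) = √((3044 - 1795501/2087944) - 14231) = √(6353906035/2087944 - 14231) = √(-23359625029/2087944) = I*√12193397230387594/1043972 ≈ 105.77*I)
-l = -I*√12193397230387594/1043972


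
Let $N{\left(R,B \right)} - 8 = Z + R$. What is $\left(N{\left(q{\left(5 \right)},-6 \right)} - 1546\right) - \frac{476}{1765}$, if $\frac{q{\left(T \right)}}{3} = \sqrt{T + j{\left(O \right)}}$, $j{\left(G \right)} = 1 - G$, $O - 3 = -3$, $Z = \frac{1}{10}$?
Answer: $- \frac{5429739}{3530} + 3 \sqrt{6} \approx -1530.8$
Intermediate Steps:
$Z = \frac{1}{10} \approx 0.1$
$O = 0$ ($O = 3 - 3 = 0$)
$q{\left(T \right)} = 3 \sqrt{1 + T}$ ($q{\left(T \right)} = 3 \sqrt{T + \left(1 - 0\right)} = 3 \sqrt{T + \left(1 + 0\right)} = 3 \sqrt{T + 1} = 3 \sqrt{1 + T}$)
$N{\left(R,B \right)} = \frac{81}{10} + R$ ($N{\left(R,B \right)} = 8 + \left(\frac{1}{10} + R\right) = \frac{81}{10} + R$)
$\left(N{\left(q{\left(5 \right)},-6 \right)} - 1546\right) - \frac{476}{1765} = \left(\left(\frac{81}{10} + 3 \sqrt{1 + 5}\right) - 1546\right) - \frac{476}{1765} = \left(\left(\frac{81}{10} + 3 \sqrt{6}\right) - 1546\right) - \frac{476}{1765} = \left(- \frac{15379}{10} + 3 \sqrt{6}\right) - \frac{476}{1765} = - \frac{5429739}{3530} + 3 \sqrt{6}$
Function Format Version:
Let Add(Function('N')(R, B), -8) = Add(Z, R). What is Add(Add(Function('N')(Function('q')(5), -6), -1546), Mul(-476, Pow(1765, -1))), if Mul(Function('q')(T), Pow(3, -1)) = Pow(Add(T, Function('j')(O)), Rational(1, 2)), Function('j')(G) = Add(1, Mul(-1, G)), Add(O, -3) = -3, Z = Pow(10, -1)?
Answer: Add(Rational(-5429739, 3530), Mul(3, Pow(6, Rational(1, 2)))) ≈ -1530.8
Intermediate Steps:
Z = Rational(1, 10) ≈ 0.10000
O = 0 (O = Add(3, -3) = 0)
Function('q')(T) = Mul(3, Pow(Add(1, T), Rational(1, 2))) (Function('q')(T) = Mul(3, Pow(Add(T, Add(1, Mul(-1, 0))), Rational(1, 2))) = Mul(3, Pow(Add(T, Add(1, 0)), Rational(1, 2))) = Mul(3, Pow(Add(T, 1), Rational(1, 2))) = Mul(3, Pow(Add(1, T), Rational(1, 2))))
Function('N')(R, B) = Add(Rational(81, 10), R) (Function('N')(R, B) = Add(8, Add(Rational(1, 10), R)) = Add(Rational(81, 10), R))
Add(Add(Function('N')(Function('q')(5), -6), -1546), Mul(-476, Pow(1765, -1))) = Add(Add(Add(Rational(81, 10), Mul(3, Pow(Add(1, 5), Rational(1, 2)))), -1546), Mul(-476, Pow(1765, -1))) = Add(Add(Add(Rational(81, 10), Mul(3, Pow(6, Rational(1, 2)))), -1546), Mul(-476, Rational(1, 1765))) = Add(Add(Rational(-15379, 10), Mul(3, Pow(6, Rational(1, 2)))), Rational(-476, 1765)) = Add(Rational(-5429739, 3530), Mul(3, Pow(6, Rational(1, 2))))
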